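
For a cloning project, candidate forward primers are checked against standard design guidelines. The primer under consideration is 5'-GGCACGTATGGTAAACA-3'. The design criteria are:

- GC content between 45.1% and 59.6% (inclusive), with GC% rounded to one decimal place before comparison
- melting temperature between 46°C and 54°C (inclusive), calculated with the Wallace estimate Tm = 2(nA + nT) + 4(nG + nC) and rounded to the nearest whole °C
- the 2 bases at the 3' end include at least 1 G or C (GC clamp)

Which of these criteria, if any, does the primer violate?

Base counts: A=6, T=3, G=5, C=3 (length 17).
GC content: GC 8/17 = 47.1% ✓
Tm: Tm = 2·9 + 4·8 = 50°C ✓
GC clamp: 3' end CA has 1 G/C ✓

Meets all criteria.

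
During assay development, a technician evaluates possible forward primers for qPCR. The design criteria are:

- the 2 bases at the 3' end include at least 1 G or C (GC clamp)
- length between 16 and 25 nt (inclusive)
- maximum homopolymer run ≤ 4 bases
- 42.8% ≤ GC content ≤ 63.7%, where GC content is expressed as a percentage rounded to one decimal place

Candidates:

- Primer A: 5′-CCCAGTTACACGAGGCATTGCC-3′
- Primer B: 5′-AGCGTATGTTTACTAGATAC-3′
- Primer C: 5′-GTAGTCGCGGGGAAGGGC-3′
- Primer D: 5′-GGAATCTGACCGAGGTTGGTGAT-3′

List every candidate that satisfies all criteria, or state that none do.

Primer A only.

Primer A (22 nt, A=5 T=4 G=5 C=8): 3' end CC has 2 G/C ✓; length 22 ✓; longest run = 3 ✓; GC 13/22 = 59.1% ✓ — passes.
Primer B (20 nt, A=6 T=7 G=4 C=3): 3' end AC has 1 G/C ✓; length 20 ✓; longest run = 3 ✓; GC 7/20 = 35.0%, outside 42.8–63.7% ✗ — fails.
Primer C (18 nt, A=3 T=2 G=10 C=3): 3' end GC has 2 G/C ✓; length 18 ✓; longest run = 4 ✓; GC 13/18 = 72.2%, outside 42.8–63.7% ✗ — fails.
Primer D (23 nt, A=5 T=6 G=9 C=3): 3' end AT has 0 G/C, need ≥1 ✗; length 23 ✓; longest run = 2 ✓; GC 12/23 = 52.2% ✓ — fails.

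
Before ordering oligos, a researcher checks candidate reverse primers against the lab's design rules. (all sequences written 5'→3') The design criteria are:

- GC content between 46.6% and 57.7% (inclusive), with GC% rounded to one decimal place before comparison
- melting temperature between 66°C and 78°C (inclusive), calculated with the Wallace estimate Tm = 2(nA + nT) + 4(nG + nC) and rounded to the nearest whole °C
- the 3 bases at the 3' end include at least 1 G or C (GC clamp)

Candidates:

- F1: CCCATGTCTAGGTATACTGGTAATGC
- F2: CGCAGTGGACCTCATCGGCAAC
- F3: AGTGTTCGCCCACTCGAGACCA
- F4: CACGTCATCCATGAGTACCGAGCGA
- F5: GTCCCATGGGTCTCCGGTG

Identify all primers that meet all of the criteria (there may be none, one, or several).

F4 only.

F1 (26 nt, A=6 T=8 G=6 C=6): GC 12/26 = 46.2%, outside 46.6–57.7% ✗; Tm = 2·14 + 4·12 = 76°C ✓; 3' end TGC has 2 G/C ✓ — fails.
F2 (22 nt, A=5 T=3 G=6 C=8): GC 14/22 = 63.6%, outside 46.6–57.7% ✗; Tm = 2·8 + 4·14 = 72°C ✓; 3' end AAC has 1 G/C ✓ — fails.
F3 (22 nt, A=5 T=4 G=5 C=8): GC 13/22 = 59.1%, outside 46.6–57.7% ✗; Tm = 2·9 + 4·13 = 70°C ✓; 3' end CCA has 2 G/C ✓ — fails.
F4 (25 nt, A=7 T=4 G=6 C=8): GC 14/25 = 56.0% ✓; Tm = 2·11 + 4·14 = 78°C ✓; 3' end CGA has 2 G/C ✓ — passes.
F5 (19 nt, A=1 T=5 G=7 C=6): GC 13/19 = 68.4%, outside 46.6–57.7% ✗; Tm = 2·6 + 4·13 = 64°C, outside 66–78°C ✗; 3' end GTG has 2 G/C ✓ — fails.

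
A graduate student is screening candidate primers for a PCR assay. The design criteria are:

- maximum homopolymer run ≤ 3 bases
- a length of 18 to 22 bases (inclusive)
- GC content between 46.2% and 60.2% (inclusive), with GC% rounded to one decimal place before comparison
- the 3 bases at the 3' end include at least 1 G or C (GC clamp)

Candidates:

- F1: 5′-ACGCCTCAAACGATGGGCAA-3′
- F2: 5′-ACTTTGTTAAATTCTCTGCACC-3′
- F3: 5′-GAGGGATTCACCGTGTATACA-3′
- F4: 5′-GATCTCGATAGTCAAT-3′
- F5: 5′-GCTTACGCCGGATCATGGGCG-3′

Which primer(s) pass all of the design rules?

F1 (20 nt, A=7 T=2 G=5 C=6): longest run = 3 ✓; length 20 ✓; GC 11/20 = 55.0% ✓; 3' end CAA has 1 G/C ✓ — passes.
F2 (22 nt, A=5 T=9 G=2 C=6): longest run = 3 ✓; length 22 ✓; GC 8/22 = 36.4%, outside 46.2–60.2% ✗; 3' end ACC has 2 G/C ✓ — fails.
F3 (21 nt, A=6 T=5 G=6 C=4): longest run = 3 ✓; length 21 ✓; GC 10/21 = 47.6% ✓; 3' end ACA has 1 G/C ✓ — passes.
F4 (16 nt, A=5 T=5 G=3 C=3): longest run = 2 ✓; length 16, outside 18–22 ✗; GC 6/16 = 37.5%, outside 46.2–60.2% ✗; 3' end AAT has 0 G/C, need ≥1 ✗ — fails.
F5 (21 nt, A=3 T=4 G=8 C=6): longest run = 3 ✓; length 21 ✓; GC 14/21 = 66.7%, outside 46.2–60.2% ✗; 3' end GCG has 3 G/C ✓ — fails.

F1 and F3.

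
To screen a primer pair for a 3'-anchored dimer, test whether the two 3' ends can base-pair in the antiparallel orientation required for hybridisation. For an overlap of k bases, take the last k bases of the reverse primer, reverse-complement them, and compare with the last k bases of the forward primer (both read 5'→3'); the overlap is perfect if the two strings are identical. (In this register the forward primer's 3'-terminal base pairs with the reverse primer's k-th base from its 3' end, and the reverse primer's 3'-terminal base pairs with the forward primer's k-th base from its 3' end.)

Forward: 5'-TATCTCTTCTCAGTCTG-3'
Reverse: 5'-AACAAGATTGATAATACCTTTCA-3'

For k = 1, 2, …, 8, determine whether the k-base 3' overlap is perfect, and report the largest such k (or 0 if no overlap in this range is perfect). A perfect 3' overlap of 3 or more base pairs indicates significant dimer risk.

Last 8 bases (5'→3') — forward …TCAGTCTG, reverse …ACCTTTCA.
Reverse complement of the reverse primer's last 8 bases: TGAAAGGT; its first k bases are the reverse complement of the reverse primer's last k bases, so a perfect k-base overlap needs the forward primer's last k bases to equal them.
Comparing (forward last k vs required): k=1: G vs T ✗; k=2: TG vs TG ✓; k=3: CTG vs TGA ✗; k=4: TCTG vs TGAA ✗; k=5: GTCTG vs TGAAA ✗; k=6: AGTCTG vs TGAAAG ✗; k=7: CAGTCTG vs TGAAAGG ✗; k=8: TCAGTCTG vs TGAAAGGT ✗.
Only k = 2 is perfect, so the longest perfect 3' overlap is 2.

Longest perfect overlap: 2 complementary base pairs; below the dimer-risk threshold (threshold 3).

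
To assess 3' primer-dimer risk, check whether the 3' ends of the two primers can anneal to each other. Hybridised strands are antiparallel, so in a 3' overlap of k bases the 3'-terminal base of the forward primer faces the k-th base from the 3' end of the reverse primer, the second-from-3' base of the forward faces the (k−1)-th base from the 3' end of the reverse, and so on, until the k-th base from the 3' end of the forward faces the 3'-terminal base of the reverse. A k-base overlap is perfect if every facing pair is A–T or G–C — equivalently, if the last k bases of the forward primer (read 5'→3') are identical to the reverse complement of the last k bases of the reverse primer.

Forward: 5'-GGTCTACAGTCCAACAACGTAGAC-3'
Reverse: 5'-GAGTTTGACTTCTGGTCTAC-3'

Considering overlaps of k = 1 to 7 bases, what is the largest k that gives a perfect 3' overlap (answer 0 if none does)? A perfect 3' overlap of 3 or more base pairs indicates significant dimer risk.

Longest perfect overlap: 6 complementary base pairs; significant dimer risk (threshold 3).

Last 7 bases (5'→3') — forward …CGTAGAC, reverse …GGTCTAC.
Reverse complement of the reverse primer's last 7 bases: GTAGACC; its first k bases are the reverse complement of the reverse primer's last k bases, so a perfect k-base overlap needs the forward primer's last k bases to equal them.
Comparing (forward last k vs required): k=1: C vs G ✗; k=2: AC vs GT ✗; k=3: GAC vs GTA ✗; k=4: AGAC vs GTAG ✗; k=5: TAGAC vs GTAGA ✗; k=6: GTAGAC vs GTAGAC ✓; k=7: CGTAGAC vs GTAGACC ✗.
Only k = 6 is perfect, so the longest perfect 3' overlap is 6.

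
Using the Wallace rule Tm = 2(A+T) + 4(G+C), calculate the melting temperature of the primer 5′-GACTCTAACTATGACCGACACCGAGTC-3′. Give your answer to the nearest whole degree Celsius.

82°C

Base counts: A=8, T=5, G=5, C=9 (length 27).
Tm = 2·(8+5) + 4·(5+9) = 2·13 + 4·14 = 26 + 56 = 82°C.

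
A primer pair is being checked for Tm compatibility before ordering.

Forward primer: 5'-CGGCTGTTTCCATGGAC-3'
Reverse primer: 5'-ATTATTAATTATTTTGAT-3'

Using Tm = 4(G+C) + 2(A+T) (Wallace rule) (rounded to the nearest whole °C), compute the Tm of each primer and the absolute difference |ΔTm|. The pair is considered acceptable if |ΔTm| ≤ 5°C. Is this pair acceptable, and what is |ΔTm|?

Forward: A=2 T=5 G=5 C=5 → Tm = 2·7 + 4·10 = 54°C.
Reverse: A=6 T=11 G=1 C=0 → Tm = 2·17 + 4·1 = 38°C.
|ΔTm| = |54 − 38| = 16°C, > 5°C.

|ΔTm| = 16°C; the pair is not acceptable.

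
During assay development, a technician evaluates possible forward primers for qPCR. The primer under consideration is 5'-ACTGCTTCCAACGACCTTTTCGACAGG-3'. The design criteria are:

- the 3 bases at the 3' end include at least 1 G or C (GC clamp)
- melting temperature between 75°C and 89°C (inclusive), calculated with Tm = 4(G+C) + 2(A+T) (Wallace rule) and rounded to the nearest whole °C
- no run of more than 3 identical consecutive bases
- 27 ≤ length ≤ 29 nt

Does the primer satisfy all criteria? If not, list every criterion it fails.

Fails: homopolymer run.

Base counts: A=6, T=7, G=5, C=9 (length 27).
GC clamp: 3' end AGG has 2 G/C ✓
Tm: Tm = 2·13 + 4·14 = 82°C ✓
homopolymer run: longest run = 4, exceeds 3 ✗
length: length 27 ✓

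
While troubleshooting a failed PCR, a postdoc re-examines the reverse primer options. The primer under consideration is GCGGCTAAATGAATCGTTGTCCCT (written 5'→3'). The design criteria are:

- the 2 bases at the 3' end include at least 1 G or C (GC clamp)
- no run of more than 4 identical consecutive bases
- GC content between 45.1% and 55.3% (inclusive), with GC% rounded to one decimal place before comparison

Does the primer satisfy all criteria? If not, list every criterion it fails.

Base counts: A=5, T=7, G=6, C=6 (length 24).
GC clamp: 3' end CT has 1 G/C ✓
homopolymer run: longest run = 3 ✓
GC content: GC 12/24 = 50.0% ✓

Meets all criteria.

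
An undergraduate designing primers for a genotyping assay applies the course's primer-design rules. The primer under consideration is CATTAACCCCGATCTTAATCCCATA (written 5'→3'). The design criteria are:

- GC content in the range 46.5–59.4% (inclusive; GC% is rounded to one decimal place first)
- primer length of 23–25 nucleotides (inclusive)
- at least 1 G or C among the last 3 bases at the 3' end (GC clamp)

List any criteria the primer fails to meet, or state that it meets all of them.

Fails: GC content, GC clamp.

Base counts: A=8, T=7, G=1, C=9 (length 25).
GC content: GC 10/25 = 40.0%, outside 46.5–59.4% ✗
length: length 25 ✓
GC clamp: 3' end ATA has 0 G/C, need ≥1 ✗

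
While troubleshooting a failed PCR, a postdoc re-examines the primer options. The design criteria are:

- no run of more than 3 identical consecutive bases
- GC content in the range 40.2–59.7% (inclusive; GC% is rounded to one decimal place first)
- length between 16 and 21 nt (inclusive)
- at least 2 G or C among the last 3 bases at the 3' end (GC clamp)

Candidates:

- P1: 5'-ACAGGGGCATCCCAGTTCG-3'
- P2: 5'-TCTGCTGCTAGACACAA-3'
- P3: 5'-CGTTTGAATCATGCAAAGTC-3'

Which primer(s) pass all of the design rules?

None of the candidates satisfy all criteria.

P1 (19 nt, A=4 T=3 G=6 C=6): longest run = 4, exceeds 3 ✗; GC 12/19 = 63.2%, outside 40.2–59.7% ✗; length 19 ✓; 3' end TCG has 2 G/C ✓ — fails.
P2 (17 nt, A=5 T=4 G=3 C=5): longest run = 2 ✓; GC 8/17 = 47.1% ✓; length 17 ✓; 3' end CAA has 1 G/C, need ≥2 ✗ — fails.
P3 (20 nt, A=6 T=6 G=4 C=4): longest run = 3 ✓; GC 8/20 = 40.0%, outside 40.2–59.7% ✗; length 20 ✓; 3' end GTC has 2 G/C ✓ — fails.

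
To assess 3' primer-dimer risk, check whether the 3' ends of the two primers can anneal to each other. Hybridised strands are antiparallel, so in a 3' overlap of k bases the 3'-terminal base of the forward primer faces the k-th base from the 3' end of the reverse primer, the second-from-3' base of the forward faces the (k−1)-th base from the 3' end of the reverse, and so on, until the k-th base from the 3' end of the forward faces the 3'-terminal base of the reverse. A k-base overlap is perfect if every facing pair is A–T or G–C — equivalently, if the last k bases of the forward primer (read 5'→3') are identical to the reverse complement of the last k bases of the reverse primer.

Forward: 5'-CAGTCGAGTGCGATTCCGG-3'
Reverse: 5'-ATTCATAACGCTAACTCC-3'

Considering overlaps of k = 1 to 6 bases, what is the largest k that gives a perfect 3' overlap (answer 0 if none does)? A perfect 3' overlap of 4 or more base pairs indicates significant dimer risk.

Longest perfect overlap: 2 complementary base pairs; below the dimer-risk threshold (threshold 4).

Last 6 bases (5'→3') — forward …TTCCGG, reverse …AACTCC.
Reverse complement of the reverse primer's last 6 bases: GGAGTT; its first k bases are the reverse complement of the reverse primer's last k bases, so a perfect k-base overlap needs the forward primer's last k bases to equal them.
Comparing (forward last k vs required): k=1: G vs G ✓; k=2: GG vs GG ✓; k=3: CGG vs GGA ✗; k=4: CCGG vs GGAG ✗; k=5: TCCGG vs GGAGT ✗; k=6: TTCCGG vs GGAGTT ✗.
Perfect overlaps at k = 1, 2; the largest is 2.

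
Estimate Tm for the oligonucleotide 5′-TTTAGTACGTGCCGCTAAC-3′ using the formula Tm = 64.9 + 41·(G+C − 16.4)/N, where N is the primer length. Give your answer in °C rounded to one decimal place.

48.9°C

Base counts: A=4, T=6, G=4, C=5; G+C = 9, N = 19.
Tm = 64.9 + 41·(9 − 16.4)/19 = 64.9 + -303.40/19 = 48.9°C.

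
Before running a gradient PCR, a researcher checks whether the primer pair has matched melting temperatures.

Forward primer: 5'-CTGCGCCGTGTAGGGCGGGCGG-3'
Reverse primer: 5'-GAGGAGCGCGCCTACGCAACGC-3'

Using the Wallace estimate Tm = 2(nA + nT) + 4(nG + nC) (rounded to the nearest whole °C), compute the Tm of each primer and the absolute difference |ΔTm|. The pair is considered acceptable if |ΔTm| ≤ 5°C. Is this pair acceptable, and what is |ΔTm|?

Forward: A=1 T=3 G=12 C=6 → Tm = 2·4 + 4·18 = 80°C.
Reverse: A=5 T=1 G=8 C=8 → Tm = 2·6 + 4·16 = 76°C.
|ΔTm| = |80 − 76| = 4°C, ≤ 5°C.

|ΔTm| = 4°C; the pair is acceptable.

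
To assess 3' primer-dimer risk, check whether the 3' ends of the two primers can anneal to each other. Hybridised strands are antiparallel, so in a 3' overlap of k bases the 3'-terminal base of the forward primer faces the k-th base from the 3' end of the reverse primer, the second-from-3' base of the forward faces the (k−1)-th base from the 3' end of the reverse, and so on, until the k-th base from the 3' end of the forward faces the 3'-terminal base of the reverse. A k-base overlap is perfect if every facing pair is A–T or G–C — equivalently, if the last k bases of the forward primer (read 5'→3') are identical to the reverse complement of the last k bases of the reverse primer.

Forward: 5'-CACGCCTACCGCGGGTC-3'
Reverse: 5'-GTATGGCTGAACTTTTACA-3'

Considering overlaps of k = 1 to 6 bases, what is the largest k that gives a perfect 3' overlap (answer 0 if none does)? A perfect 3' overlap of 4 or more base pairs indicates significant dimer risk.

Longest perfect overlap: 0 complementary base pairs; below the dimer-risk threshold (threshold 4).

Last 6 bases (5'→3') — forward …CGGGTC, reverse …TTTACA.
Reverse complement of the reverse primer's last 6 bases: TGTAAA; its first k bases are the reverse complement of the reverse primer's last k bases, so a perfect k-base overlap needs the forward primer's last k bases to equal them.
Comparing (forward last k vs required): k=1: C vs T ✗; k=2: TC vs TG ✗; k=3: GTC vs TGT ✗; k=4: GGTC vs TGTA ✗; k=5: GGGTC vs TGTAA ✗; k=6: CGGGTC vs TGTAAA ✗.
No overlap length from 1 to 6 is perfect, so the longest perfect 3' overlap is 0.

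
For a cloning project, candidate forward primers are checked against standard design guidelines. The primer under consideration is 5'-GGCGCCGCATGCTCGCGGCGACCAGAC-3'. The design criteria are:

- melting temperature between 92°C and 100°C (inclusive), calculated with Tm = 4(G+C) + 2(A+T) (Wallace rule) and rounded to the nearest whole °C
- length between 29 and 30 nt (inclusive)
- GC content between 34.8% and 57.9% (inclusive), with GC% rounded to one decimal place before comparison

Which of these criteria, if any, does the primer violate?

Fails: length, GC content.

Base counts: A=4, T=2, G=10, C=11 (length 27).
Tm: Tm = 2·6 + 4·21 = 96°C ✓
length: length 27, outside 29–30 ✗
GC content: GC 21/27 = 77.8%, outside 34.8–57.9% ✗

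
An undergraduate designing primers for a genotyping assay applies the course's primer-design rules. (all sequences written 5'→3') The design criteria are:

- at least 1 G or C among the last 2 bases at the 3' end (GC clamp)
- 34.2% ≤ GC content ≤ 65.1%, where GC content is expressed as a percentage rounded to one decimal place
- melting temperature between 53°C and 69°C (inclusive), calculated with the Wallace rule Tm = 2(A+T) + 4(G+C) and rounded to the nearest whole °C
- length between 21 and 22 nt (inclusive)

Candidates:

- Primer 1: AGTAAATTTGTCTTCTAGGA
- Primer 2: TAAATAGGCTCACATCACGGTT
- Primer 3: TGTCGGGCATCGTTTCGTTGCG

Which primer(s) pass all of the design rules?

Primer 1 (20 nt, A=6 T=8 G=4 C=2): 3' end GA has 1 G/C ✓; GC 6/20 = 30.0%, outside 34.2–65.1% ✗; Tm = 2·14 + 4·6 = 52°C, outside 53–69°C ✗; length 20, outside 21–22 ✗ — fails.
Primer 2 (22 nt, A=7 T=6 G=4 C=5): 3' end TT has 0 G/C, need ≥1 ✗; GC 9/22 = 40.9% ✓; Tm = 2·13 + 4·9 = 62°C ✓; length 22 ✓ — fails.
Primer 3 (22 nt, A=1 T=8 G=8 C=5): 3' end CG has 2 G/C ✓; GC 13/22 = 59.1% ✓; Tm = 2·9 + 4·13 = 70°C, outside 53–69°C ✗; length 22 ✓ — fails.

None of the candidates satisfy all criteria.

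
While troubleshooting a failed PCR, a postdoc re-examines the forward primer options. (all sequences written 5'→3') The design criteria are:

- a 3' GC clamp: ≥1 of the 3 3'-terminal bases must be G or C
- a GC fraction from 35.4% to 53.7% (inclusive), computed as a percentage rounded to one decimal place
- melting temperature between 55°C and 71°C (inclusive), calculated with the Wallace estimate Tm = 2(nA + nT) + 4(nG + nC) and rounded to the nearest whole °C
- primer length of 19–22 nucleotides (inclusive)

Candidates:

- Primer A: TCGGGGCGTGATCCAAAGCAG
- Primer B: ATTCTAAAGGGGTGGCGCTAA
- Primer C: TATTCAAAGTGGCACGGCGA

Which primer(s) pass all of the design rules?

Primer A (21 nt, A=5 T=3 G=8 C=5): 3' end CAG has 2 G/C ✓; GC 13/21 = 61.9%, outside 35.4–53.7% ✗; Tm = 2·8 + 4·13 = 68°C ✓; length 21 ✓ — fails.
Primer B (21 nt, A=6 T=5 G=7 C=3): 3' end TAA has 0 G/C, need ≥1 ✗; GC 10/21 = 47.6% ✓; Tm = 2·11 + 4·10 = 62°C ✓; length 21 ✓ — fails.
Primer C (20 nt, A=6 T=4 G=6 C=4): 3' end CGA has 2 G/C ✓; GC 10/20 = 50.0% ✓; Tm = 2·10 + 4·10 = 60°C ✓; length 20 ✓ — passes.

Primer C only.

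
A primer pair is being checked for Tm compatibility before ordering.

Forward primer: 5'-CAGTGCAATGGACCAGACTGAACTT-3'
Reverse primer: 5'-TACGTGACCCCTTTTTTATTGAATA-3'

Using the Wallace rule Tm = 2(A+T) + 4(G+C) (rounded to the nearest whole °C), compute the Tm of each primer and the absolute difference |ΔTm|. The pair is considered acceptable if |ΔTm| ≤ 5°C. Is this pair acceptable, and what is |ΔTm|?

Forward: A=8 T=5 G=6 C=6 → Tm = 2·13 + 4·12 = 74°C.
Reverse: A=6 T=11 G=3 C=5 → Tm = 2·17 + 4·8 = 66°C.
|ΔTm| = |74 − 66| = 8°C, > 5°C.

|ΔTm| = 8°C; the pair is not acceptable.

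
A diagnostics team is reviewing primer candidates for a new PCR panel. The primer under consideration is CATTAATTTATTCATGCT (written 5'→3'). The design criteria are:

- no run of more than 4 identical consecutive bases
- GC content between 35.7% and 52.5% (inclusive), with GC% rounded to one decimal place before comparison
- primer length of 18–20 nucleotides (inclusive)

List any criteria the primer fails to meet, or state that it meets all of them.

Fails: GC content.

Base counts: A=5, T=9, G=1, C=3 (length 18).
homopolymer run: longest run = 3 ✓
GC content: GC 4/18 = 22.2%, outside 35.7–52.5% ✗
length: length 18 ✓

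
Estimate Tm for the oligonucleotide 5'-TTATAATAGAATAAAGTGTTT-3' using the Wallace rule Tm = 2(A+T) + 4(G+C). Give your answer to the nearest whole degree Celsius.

Base counts: A=9, T=9, G=3, C=0 (length 21).
Tm = 2·(9+9) + 4·(3+0) = 2·18 + 4·3 = 36 + 12 = 48°C.

48°C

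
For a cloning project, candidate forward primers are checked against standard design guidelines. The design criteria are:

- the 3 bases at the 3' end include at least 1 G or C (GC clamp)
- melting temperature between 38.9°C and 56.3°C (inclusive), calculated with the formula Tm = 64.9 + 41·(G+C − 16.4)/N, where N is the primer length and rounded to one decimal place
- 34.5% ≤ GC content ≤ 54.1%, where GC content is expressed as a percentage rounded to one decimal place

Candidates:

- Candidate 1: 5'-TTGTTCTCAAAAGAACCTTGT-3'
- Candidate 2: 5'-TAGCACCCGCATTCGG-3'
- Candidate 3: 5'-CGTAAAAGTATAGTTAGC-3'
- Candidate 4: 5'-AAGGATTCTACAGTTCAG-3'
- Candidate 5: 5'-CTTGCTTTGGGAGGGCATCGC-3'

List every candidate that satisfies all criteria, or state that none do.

Candidate 4 only.

Candidate 1 (21 nt, A=6 T=8 G=3 C=4): 3' end TGT has 1 G/C ✓; Tm = 64.9 + 41·(7 − 16.4)/21 = 46.5°C ✓; GC 7/21 = 33.3%, outside 34.5–54.1% ✗ — fails.
Candidate 2 (16 nt, A=3 T=3 G=4 C=6): 3' end CGG has 3 G/C ✓; Tm = 64.9 + 41·(10 − 16.4)/16 = 48.5°C ✓; GC 10/16 = 62.5%, outside 34.5–54.1% ✗ — fails.
Candidate 3 (18 nt, A=7 T=5 G=4 C=2): 3' end AGC has 2 G/C ✓; Tm = 64.9 + 41·(6 − 16.4)/18 = 41.2°C ✓; GC 6/18 = 33.3%, outside 34.5–54.1% ✗ — fails.
Candidate 4 (18 nt, A=6 T=5 G=4 C=3): 3' end CAG has 2 G/C ✓; Tm = 64.9 + 41·(7 − 16.4)/18 = 43.5°C ✓; GC 7/18 = 38.9% ✓ — passes.
Candidate 5 (21 nt, A=2 T=6 G=8 C=5): 3' end CGC has 3 G/C ✓; Tm = 64.9 + 41·(13 − 16.4)/21 = 58.3°C, outside 38.9–56.3°C ✗; GC 13/21 = 61.9%, outside 34.5–54.1% ✗ — fails.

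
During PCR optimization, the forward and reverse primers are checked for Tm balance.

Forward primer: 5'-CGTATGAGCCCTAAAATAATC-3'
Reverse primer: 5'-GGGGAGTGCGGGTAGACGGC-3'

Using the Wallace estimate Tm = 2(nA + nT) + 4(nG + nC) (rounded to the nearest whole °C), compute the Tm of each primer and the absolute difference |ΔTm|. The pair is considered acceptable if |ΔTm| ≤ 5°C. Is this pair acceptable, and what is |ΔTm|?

|ΔTm| = 12°C; the pair is not acceptable.

Forward: A=8 T=5 G=3 C=5 → Tm = 2·13 + 4·8 = 58°C.
Reverse: A=3 T=2 G=12 C=3 → Tm = 2·5 + 4·15 = 70°C.
|ΔTm| = |58 − 70| = 12°C, > 5°C.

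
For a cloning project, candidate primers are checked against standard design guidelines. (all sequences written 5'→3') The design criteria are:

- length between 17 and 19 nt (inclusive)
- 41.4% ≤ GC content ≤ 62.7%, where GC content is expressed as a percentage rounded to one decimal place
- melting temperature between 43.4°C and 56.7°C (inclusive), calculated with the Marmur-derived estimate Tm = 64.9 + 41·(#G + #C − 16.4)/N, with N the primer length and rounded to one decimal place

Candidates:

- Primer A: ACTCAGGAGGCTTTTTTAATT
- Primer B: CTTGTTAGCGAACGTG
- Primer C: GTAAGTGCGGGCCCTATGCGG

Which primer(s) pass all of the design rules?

Primer A (21 nt, A=5 T=9 G=4 C=3): length 21, outside 17–19 ✗; GC 7/21 = 33.3%, outside 41.4–62.7% ✗; Tm = 64.9 + 41·(7 − 16.4)/21 = 46.5°C ✓ — fails.
Primer B (16 nt, A=3 T=5 G=5 C=3): length 16, outside 17–19 ✗; GC 8/16 = 50.0% ✓; Tm = 64.9 + 41·(8 − 16.4)/16 = 43.4°C ✓ — fails.
Primer C (21 nt, A=3 T=4 G=9 C=5): length 21, outside 17–19 ✗; GC 14/21 = 66.7%, outside 41.4–62.7% ✗; Tm = 64.9 + 41·(14 − 16.4)/21 = 60.2°C, outside 43.4–56.7°C ✗ — fails.

None of the candidates satisfy all criteria.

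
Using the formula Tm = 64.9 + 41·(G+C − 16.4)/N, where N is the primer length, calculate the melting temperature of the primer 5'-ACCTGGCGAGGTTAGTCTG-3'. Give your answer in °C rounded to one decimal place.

53.2°C

Base counts: A=3, T=5, G=7, C=4; G+C = 11, N = 19.
Tm = 64.9 + 41·(11 − 16.4)/19 = 64.9 + -221.40/19 = 53.2°C.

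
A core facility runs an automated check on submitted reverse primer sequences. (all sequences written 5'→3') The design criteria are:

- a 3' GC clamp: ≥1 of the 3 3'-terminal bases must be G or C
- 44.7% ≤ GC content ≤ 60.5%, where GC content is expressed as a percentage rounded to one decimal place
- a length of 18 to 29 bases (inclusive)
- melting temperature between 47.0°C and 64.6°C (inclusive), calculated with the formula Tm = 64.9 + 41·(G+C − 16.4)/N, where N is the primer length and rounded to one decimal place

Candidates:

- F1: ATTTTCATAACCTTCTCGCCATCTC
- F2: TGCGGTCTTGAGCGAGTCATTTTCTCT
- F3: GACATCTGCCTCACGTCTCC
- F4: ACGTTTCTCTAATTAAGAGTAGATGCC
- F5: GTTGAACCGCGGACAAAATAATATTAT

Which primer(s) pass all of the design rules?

F2 and F3.

F1 (25 nt, A=5 T=10 G=1 C=9): 3' end CTC has 2 G/C ✓; GC 10/25 = 40.0%, outside 44.7–60.5% ✗; length 25 ✓; Tm = 64.9 + 41·(10 − 16.4)/25 = 54.4°C ✓ — fails.
F2 (27 nt, A=3 T=11 G=7 C=6): 3' end TCT has 1 G/C ✓; GC 13/27 = 48.1% ✓; length 27 ✓; Tm = 64.9 + 41·(13 − 16.4)/27 = 59.7°C ✓ — passes.
F3 (20 nt, A=3 T=5 G=3 C=9): 3' end TCC has 2 G/C ✓; GC 12/20 = 60.0% ✓; length 20 ✓; Tm = 64.9 + 41·(12 − 16.4)/20 = 55.9°C ✓ — passes.
F4 (27 nt, A=8 T=9 G=5 C=5): 3' end GCC has 3 G/C ✓; GC 10/27 = 37.0%, outside 44.7–60.5% ✗; length 27 ✓; Tm = 64.9 + 41·(10 − 16.4)/27 = 55.2°C ✓ — fails.
F5 (27 nt, A=11 T=7 G=5 C=4): 3' end TAT has 0 G/C, need ≥1 ✗; GC 9/27 = 33.3%, outside 44.7–60.5% ✗; length 27 ✓; Tm = 64.9 + 41·(9 − 16.4)/27 = 53.7°C ✓ — fails.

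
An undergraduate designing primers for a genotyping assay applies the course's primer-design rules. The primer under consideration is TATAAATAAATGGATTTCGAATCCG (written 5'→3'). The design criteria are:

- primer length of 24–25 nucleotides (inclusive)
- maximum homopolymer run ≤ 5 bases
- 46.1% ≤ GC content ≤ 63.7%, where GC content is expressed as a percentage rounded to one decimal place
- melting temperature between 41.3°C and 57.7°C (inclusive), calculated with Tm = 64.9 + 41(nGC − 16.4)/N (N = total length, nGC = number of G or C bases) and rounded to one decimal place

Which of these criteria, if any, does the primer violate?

Base counts: A=10, T=8, G=4, C=3 (length 25).
length: length 25 ✓
homopolymer run: longest run = 3 ✓
GC content: GC 7/25 = 28.0%, outside 46.1–63.7% ✗
Tm: Tm = 64.9 + 41·(7 − 16.4)/25 = 49.5°C ✓

Fails: GC content.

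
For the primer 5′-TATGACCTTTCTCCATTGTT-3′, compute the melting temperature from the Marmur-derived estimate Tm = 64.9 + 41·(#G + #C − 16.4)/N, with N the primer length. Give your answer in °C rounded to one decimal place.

Base counts: A=3, T=10, G=2, C=5; G+C = 7, N = 20.
Tm = 64.9 + 41·(7 − 16.4)/20 = 64.9 + -385.40/20 = 45.6°C.

45.6°C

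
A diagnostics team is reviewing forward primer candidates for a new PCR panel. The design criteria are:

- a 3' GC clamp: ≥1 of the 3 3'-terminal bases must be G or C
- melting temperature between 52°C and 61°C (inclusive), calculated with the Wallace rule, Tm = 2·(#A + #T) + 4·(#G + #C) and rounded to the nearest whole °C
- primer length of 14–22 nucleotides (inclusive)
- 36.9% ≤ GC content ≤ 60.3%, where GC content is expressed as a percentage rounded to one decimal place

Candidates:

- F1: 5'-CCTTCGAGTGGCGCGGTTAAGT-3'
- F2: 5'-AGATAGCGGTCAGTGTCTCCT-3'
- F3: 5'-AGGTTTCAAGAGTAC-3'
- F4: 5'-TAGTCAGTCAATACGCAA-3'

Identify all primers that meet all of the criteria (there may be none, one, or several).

None of the candidates satisfy all criteria.

F1 (22 nt, A=3 T=6 G=8 C=5): 3' end AGT has 1 G/C ✓; Tm = 2·9 + 4·13 = 70°C, outside 52–61°C ✗; length 22 ✓; GC 13/22 = 59.1% ✓ — fails.
F2 (21 nt, A=4 T=6 G=6 C=5): 3' end CCT has 2 G/C ✓; Tm = 2·10 + 4·11 = 64°C, outside 52–61°C ✗; length 21 ✓; GC 11/21 = 52.4% ✓ — fails.
F3 (15 nt, A=5 T=4 G=4 C=2): 3' end TAC has 1 G/C ✓; Tm = 2·9 + 4·6 = 42°C, outside 52–61°C ✗; length 15 ✓; GC 6/15 = 40.0% ✓ — fails.
F4 (18 nt, A=7 T=4 G=3 C=4): 3' end CAA has 1 G/C ✓; Tm = 2·11 + 4·7 = 50°C, outside 52–61°C ✗; length 18 ✓; GC 7/18 = 38.9% ✓ — fails.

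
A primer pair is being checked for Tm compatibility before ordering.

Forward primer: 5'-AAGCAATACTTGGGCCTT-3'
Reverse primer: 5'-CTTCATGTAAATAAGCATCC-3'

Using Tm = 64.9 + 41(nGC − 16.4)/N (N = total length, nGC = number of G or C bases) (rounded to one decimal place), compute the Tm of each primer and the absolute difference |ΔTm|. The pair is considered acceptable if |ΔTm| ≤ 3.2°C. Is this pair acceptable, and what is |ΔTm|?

Forward: G+C = 8, N = 18 → Tm = 64.9 + 41·(8 − 16.4)/18 = 45.8°C.
Reverse: G+C = 7, N = 20 → Tm = 64.9 + 41·(7 − 16.4)/20 = 45.6°C.
|ΔTm| = |45.8 − 45.6| = 0.2°C, ≤ 3.2°C.

|ΔTm| = 0.2°C; the pair is acceptable.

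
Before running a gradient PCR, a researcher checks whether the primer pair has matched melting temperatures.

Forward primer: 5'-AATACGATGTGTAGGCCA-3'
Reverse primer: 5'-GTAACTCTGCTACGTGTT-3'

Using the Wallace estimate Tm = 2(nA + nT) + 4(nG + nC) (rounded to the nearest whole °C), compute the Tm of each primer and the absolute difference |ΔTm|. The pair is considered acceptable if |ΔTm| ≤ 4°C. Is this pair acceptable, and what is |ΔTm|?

Forward: A=6 T=4 G=5 C=3 → Tm = 2·10 + 4·8 = 52°C.
Reverse: A=3 T=7 G=4 C=4 → Tm = 2·10 + 4·8 = 52°C.
|ΔTm| = |52 − 52| = 0°C, ≤ 4°C.

|ΔTm| = 0°C; the pair is acceptable.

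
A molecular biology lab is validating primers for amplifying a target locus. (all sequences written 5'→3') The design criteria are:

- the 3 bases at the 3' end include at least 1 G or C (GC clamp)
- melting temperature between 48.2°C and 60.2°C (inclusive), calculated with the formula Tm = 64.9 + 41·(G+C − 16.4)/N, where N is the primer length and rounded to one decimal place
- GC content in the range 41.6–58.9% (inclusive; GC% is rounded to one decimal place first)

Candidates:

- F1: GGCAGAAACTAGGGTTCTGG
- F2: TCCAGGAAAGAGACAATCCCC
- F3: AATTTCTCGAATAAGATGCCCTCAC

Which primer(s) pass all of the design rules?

F1 and F2.

F1 (20 nt, A=5 T=4 G=8 C=3): 3' end TGG has 2 G/C ✓; Tm = 64.9 + 41·(11 − 16.4)/20 = 53.8°C ✓; GC 11/20 = 55.0% ✓ — passes.
F2 (21 nt, A=8 T=2 G=4 C=7): 3' end CCC has 3 G/C ✓; Tm = 64.9 + 41·(11 − 16.4)/21 = 54.4°C ✓; GC 11/21 = 52.4% ✓ — passes.
F3 (25 nt, A=8 T=7 G=3 C=7): 3' end CAC has 2 G/C ✓; Tm = 64.9 + 41·(10 − 16.4)/25 = 54.4°C ✓; GC 10/25 = 40.0%, outside 41.6–58.9% ✗ — fails.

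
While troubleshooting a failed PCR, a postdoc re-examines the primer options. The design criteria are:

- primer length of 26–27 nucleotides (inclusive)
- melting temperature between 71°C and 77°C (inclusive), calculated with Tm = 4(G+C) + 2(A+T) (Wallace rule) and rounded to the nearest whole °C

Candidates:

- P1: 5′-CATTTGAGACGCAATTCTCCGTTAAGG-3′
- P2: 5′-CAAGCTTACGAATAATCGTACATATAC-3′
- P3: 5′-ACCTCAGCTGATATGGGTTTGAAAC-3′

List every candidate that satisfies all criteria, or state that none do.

P2 only.

P1 (27 nt, A=7 T=8 G=6 C=6): length 27 ✓; Tm = 2·15 + 4·12 = 78°C, outside 71–77°C ✗ — fails.
P2 (27 nt, A=11 T=7 G=3 C=6): length 27 ✓; Tm = 2·18 + 4·9 = 72°C ✓ — passes.
P3 (25 nt, A=7 T=7 G=6 C=5): length 25, outside 26–27 ✗; Tm = 2·14 + 4·11 = 72°C ✓ — fails.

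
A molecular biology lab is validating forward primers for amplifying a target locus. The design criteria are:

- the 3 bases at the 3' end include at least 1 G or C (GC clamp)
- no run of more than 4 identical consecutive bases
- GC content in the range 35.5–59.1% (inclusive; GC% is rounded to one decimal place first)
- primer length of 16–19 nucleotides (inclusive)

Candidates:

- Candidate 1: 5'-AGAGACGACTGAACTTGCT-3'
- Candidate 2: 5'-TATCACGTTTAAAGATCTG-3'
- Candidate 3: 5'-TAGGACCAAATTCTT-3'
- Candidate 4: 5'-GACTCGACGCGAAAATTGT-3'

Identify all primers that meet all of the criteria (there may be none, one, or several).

Candidate 1 (19 nt, A=6 T=4 G=5 C=4): 3' end GCT has 2 G/C ✓; longest run = 2 ✓; GC 9/19 = 47.4% ✓; length 19 ✓ — passes.
Candidate 2 (19 nt, A=6 T=7 G=3 C=3): 3' end CTG has 2 G/C ✓; longest run = 3 ✓; GC 6/19 = 31.6%, outside 35.5–59.1% ✗; length 19 ✓ — fails.
Candidate 3 (15 nt, A=5 T=5 G=2 C=3): 3' end CTT has 1 G/C ✓; longest run = 3 ✓; GC 5/15 = 33.3%, outside 35.5–59.1% ✗; length 15, outside 16–19 ✗ — fails.
Candidate 4 (19 nt, A=6 T=4 G=5 C=4): 3' end TGT has 1 G/C ✓; longest run = 4 ✓; GC 9/19 = 47.4% ✓; length 19 ✓ — passes.

Candidate 1 and Candidate 4.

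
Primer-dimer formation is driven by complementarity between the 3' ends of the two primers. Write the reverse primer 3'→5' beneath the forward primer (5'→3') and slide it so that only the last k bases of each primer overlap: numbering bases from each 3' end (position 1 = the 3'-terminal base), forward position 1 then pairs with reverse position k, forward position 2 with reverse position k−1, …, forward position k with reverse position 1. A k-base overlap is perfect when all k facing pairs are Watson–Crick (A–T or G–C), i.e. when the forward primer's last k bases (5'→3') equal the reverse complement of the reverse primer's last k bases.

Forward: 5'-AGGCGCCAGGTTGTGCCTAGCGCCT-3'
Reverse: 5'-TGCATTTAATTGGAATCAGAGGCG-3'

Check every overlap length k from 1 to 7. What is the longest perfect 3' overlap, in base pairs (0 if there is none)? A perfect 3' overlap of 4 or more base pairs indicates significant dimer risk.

Longest perfect overlap: 5 complementary base pairs; significant dimer risk (threshold 4).

Last 7 bases (5'→3') — forward …AGCGCCT, reverse …AGAGGCG.
Reverse complement of the reverse primer's last 7 bases: CGCCTCT; its first k bases are the reverse complement of the reverse primer's last k bases, so a perfect k-base overlap needs the forward primer's last k bases to equal them.
Comparing (forward last k vs required): k=1: T vs C ✗; k=2: CT vs CG ✗; k=3: CCT vs CGC ✗; k=4: GCCT vs CGCC ✗; k=5: CGCCT vs CGCCT ✓; k=6: GCGCCT vs CGCCTC ✗; k=7: AGCGCCT vs CGCCTCT ✗.
Only k = 5 is perfect, so the longest perfect 3' overlap is 5.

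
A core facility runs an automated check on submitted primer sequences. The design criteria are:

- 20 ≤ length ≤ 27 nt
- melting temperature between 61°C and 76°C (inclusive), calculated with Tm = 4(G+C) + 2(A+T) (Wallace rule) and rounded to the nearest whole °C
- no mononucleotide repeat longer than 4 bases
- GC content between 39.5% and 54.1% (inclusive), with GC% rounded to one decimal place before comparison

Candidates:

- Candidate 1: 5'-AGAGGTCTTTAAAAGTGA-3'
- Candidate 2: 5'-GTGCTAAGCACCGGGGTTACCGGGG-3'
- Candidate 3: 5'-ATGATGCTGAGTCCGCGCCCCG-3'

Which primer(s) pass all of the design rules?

Candidate 1 (18 nt, A=7 T=5 G=5 C=1): length 18, outside 20–27 ✗; Tm = 2·12 + 4·6 = 48°C, outside 61–76°C ✗; longest run = 4 ✓; GC 6/18 = 33.3%, outside 39.5–54.1% ✗ — fails.
Candidate 2 (25 nt, A=4 T=4 G=11 C=6): length 25 ✓; Tm = 2·8 + 4·17 = 84°C, outside 61–76°C ✗; longest run = 4 ✓; GC 17/25 = 68.0%, outside 39.5–54.1% ✗ — fails.
Candidate 3 (22 nt, A=3 T=4 G=7 C=8): length 22 ✓; Tm = 2·7 + 4·15 = 74°C ✓; longest run = 4 ✓; GC 15/22 = 68.2%, outside 39.5–54.1% ✗ — fails.

None of the candidates satisfy all criteria.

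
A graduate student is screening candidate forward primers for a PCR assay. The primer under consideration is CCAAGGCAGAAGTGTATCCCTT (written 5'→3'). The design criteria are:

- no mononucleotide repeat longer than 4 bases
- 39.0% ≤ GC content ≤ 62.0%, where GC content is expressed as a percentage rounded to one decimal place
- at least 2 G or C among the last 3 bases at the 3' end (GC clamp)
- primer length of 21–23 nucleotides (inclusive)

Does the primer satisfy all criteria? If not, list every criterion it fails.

Base counts: A=6, T=5, G=5, C=6 (length 22).
homopolymer run: longest run = 3 ✓
GC content: GC 11/22 = 50.0% ✓
GC clamp: 3' end CTT has 1 G/C, need ≥2 ✗
length: length 22 ✓

Fails: GC clamp.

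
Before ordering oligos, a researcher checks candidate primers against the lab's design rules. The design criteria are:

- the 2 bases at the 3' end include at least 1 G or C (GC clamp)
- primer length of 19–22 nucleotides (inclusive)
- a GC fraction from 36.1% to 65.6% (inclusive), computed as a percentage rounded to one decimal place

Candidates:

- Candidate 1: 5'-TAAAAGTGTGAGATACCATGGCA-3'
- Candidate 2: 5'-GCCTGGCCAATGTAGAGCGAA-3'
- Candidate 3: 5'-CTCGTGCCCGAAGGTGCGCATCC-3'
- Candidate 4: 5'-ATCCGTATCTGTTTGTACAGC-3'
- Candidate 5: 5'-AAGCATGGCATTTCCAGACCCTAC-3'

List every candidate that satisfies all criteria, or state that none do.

Candidate 4 only.

Candidate 1 (23 nt, A=9 T=5 G=6 C=3): 3' end CA has 1 G/C ✓; length 23, outside 19–22 ✗; GC 9/23 = 39.1% ✓ — fails.
Candidate 2 (21 nt, A=6 T=3 G=7 C=5): 3' end AA has 0 G/C, need ≥1 ✗; length 21 ✓; GC 12/21 = 57.1% ✓ — fails.
Candidate 3 (23 nt, A=3 T=4 G=7 C=9): 3' end CC has 2 G/C ✓; length 23, outside 19–22 ✗; GC 16/23 = 69.6%, outside 36.1–65.6% ✗ — fails.
Candidate 4 (21 nt, A=4 T=8 G=4 C=5): 3' end GC has 2 G/C ✓; length 21 ✓; GC 9/21 = 42.9% ✓ — passes.
Candidate 5 (24 nt, A=7 T=5 G=4 C=8): 3' end AC has 1 G/C ✓; length 24, outside 19–22 ✗; GC 12/24 = 50.0% ✓ — fails.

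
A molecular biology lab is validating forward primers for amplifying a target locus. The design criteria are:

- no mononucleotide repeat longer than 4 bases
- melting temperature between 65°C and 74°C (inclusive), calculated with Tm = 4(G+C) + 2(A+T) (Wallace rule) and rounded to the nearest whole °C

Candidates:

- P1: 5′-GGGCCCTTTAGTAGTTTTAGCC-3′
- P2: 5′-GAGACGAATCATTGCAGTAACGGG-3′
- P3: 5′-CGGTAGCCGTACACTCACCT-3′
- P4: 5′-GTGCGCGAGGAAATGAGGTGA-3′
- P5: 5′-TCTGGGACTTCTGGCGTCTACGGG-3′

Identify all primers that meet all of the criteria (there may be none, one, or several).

P1, P2 and P4.

P1 (22 nt, A=3 T=8 G=6 C=5): longest run = 4 ✓; Tm = 2·11 + 4·11 = 66°C ✓ — passes.
P2 (24 nt, A=8 T=4 G=8 C=4): longest run = 3 ✓; Tm = 2·12 + 4·12 = 72°C ✓ — passes.
P3 (20 nt, A=4 T=4 G=4 C=8): longest run = 2 ✓; Tm = 2·8 + 4·12 = 64°C, outside 65–74°C ✗ — fails.
P4 (21 nt, A=6 T=3 G=10 C=2): longest run = 3 ✓; Tm = 2·9 + 4·12 = 66°C ✓ — passes.
P5 (24 nt, A=2 T=7 G=9 C=6): longest run = 3 ✓; Tm = 2·9 + 4·15 = 78°C, outside 65–74°C ✗ — fails.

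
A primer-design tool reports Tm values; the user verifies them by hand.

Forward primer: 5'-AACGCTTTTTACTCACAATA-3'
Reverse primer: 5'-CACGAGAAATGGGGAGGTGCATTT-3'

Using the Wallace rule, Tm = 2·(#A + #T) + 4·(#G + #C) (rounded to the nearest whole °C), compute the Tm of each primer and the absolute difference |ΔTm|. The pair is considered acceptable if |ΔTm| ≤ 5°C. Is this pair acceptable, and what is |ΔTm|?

Forward: A=7 T=7 G=1 C=5 → Tm = 2·14 + 4·6 = 52°C.
Reverse: A=7 T=5 G=9 C=3 → Tm = 2·12 + 4·12 = 72°C.
|ΔTm| = |52 − 72| = 20°C, > 5°C.

|ΔTm| = 20°C; the pair is not acceptable.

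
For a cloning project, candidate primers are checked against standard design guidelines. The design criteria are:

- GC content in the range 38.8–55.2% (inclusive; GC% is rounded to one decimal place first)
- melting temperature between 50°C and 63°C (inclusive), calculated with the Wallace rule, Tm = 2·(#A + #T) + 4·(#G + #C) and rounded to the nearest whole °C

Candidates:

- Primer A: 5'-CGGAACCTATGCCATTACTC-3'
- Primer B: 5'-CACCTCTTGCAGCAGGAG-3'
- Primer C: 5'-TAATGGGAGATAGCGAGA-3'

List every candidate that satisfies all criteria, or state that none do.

Primer A and Primer C.

Primer A (20 nt, A=5 T=5 G=3 C=7): GC 10/20 = 50.0% ✓; Tm = 2·10 + 4·10 = 60°C ✓ — passes.
Primer B (18 nt, A=4 T=3 G=5 C=6): GC 11/18 = 61.1%, outside 38.8–55.2% ✗; Tm = 2·7 + 4·11 = 58°C ✓ — fails.
Primer C (18 nt, A=7 T=3 G=7 C=1): GC 8/18 = 44.4% ✓; Tm = 2·10 + 4·8 = 52°C ✓ — passes.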